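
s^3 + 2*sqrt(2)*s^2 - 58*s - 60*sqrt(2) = (s - 5*sqrt(2))*(s + sqrt(2))*(s + 6*sqrt(2))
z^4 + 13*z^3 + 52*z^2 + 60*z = z*(z + 2)*(z + 5)*(z + 6)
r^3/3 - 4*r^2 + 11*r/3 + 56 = (r/3 + 1)*(r - 8)*(r - 7)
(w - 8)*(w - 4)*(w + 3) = w^3 - 9*w^2 - 4*w + 96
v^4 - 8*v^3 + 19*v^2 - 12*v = v*(v - 4)*(v - 3)*(v - 1)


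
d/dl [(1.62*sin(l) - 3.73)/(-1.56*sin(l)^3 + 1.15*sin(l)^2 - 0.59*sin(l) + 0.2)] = (5.0544*sin(l)^3 - 19.3194*sin(l)^2 + 8.579*sin(l) - 1.8767)*cos(l)/(2.4336*sin(l)^6 - 3.588*sin(l)^5 + 3.1633*sin(l)^4 - 1.981*sin(l)^3 + 0.8081*sin(l)^2 - 0.236*sin(l) + 0.04)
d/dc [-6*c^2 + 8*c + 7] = 8 - 12*c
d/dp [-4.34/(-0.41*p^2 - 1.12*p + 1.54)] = (-3.5588*p - 4.8608)/(0.41*p^2 + 1.12*p - 1.54)^2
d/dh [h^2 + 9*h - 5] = 2*h + 9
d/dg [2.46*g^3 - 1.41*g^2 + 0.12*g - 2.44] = 7.38*g^2 - 2.82*g + 0.12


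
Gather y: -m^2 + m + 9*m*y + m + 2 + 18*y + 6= -m^2 + 2*m + y*(9*m + 18) + 8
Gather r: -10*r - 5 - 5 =-10*r - 10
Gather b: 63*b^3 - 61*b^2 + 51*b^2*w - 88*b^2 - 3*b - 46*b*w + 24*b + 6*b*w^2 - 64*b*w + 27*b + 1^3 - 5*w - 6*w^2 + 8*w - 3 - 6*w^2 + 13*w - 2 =63*b^3 + b^2*(51*w - 149) + b*(6*w^2 - 110*w + 48) - 12*w^2 + 16*w - 4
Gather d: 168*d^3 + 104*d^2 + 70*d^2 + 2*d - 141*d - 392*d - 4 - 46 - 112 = 168*d^3 + 174*d^2 - 531*d - 162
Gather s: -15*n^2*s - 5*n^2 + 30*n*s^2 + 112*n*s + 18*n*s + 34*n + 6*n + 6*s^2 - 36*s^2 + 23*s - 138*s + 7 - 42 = -5*n^2 + 40*n + s^2*(30*n - 30) + s*(-15*n^2 + 130*n - 115) - 35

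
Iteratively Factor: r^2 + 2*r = (r)*(r + 2)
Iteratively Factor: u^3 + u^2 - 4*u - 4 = (u - 2)*(u^2 + 3*u + 2) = (u - 2)*(u + 1)*(u + 2)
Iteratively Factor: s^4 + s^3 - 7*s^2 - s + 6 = (s - 2)*(s^3 + 3*s^2 - s - 3) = (s - 2)*(s + 3)*(s^2 - 1) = (s - 2)*(s - 1)*(s + 3)*(s + 1)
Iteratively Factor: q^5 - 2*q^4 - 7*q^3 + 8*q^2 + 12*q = (q + 1)*(q^4 - 3*q^3 - 4*q^2 + 12*q) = (q - 3)*(q + 1)*(q^3 - 4*q) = q*(q - 3)*(q + 1)*(q^2 - 4) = q*(q - 3)*(q + 1)*(q + 2)*(q - 2)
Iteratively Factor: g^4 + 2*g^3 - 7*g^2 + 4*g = (g)*(g^3 + 2*g^2 - 7*g + 4) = g*(g + 4)*(g^2 - 2*g + 1) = g*(g - 1)*(g + 4)*(g - 1)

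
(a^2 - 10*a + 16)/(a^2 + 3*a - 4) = (a^2 - 10*a + 16)/(a^2 + 3*a - 4)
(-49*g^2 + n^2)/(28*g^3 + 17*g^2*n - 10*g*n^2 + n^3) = (-7*g - n)/(4*g^2 + 3*g*n - n^2)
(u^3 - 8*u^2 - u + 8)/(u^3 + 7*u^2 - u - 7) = (u - 8)/(u + 7)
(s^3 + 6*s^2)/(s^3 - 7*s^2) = (s + 6)/(s - 7)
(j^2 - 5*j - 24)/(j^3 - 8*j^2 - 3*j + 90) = (j - 8)/(j^2 - 11*j + 30)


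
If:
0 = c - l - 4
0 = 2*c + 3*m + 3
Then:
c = -3*m/2 - 3/2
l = -3*m/2 - 11/2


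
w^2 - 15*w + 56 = (w - 8)*(w - 7)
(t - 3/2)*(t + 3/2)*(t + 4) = t^3 + 4*t^2 - 9*t/4 - 9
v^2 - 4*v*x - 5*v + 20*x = (v - 5)*(v - 4*x)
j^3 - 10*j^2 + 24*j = j*(j - 6)*(j - 4)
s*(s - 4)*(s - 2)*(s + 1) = s^4 - 5*s^3 + 2*s^2 + 8*s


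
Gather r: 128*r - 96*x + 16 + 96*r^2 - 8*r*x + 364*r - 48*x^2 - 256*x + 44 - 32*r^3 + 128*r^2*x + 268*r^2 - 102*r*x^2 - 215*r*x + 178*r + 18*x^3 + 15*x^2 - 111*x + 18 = -32*r^3 + r^2*(128*x + 364) + r*(-102*x^2 - 223*x + 670) + 18*x^3 - 33*x^2 - 463*x + 78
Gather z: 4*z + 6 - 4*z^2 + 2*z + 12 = -4*z^2 + 6*z + 18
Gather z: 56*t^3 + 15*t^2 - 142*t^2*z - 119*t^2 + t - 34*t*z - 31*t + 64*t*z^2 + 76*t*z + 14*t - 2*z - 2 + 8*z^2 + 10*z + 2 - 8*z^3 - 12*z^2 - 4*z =56*t^3 - 104*t^2 - 16*t - 8*z^3 + z^2*(64*t - 4) + z*(-142*t^2 + 42*t + 4)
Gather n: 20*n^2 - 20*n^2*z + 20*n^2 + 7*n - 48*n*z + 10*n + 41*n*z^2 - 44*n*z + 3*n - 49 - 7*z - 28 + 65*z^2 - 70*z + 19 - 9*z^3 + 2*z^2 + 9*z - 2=n^2*(40 - 20*z) + n*(41*z^2 - 92*z + 20) - 9*z^3 + 67*z^2 - 68*z - 60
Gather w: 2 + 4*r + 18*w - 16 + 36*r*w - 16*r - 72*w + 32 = -12*r + w*(36*r - 54) + 18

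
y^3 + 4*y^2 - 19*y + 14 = (y - 2)*(y - 1)*(y + 7)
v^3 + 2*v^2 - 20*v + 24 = (v - 2)^2*(v + 6)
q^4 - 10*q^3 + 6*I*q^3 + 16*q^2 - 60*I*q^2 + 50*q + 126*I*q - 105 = (q - 7)*(q - 3)*(q + I)*(q + 5*I)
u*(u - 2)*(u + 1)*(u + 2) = u^4 + u^3 - 4*u^2 - 4*u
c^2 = c^2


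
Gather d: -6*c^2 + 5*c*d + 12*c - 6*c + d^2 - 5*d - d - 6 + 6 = -6*c^2 + 6*c + d^2 + d*(5*c - 6)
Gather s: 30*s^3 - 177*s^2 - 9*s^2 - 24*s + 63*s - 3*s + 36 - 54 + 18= 30*s^3 - 186*s^2 + 36*s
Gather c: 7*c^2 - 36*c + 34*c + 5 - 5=7*c^2 - 2*c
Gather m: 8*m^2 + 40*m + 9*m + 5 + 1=8*m^2 + 49*m + 6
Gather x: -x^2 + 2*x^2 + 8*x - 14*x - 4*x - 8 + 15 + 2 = x^2 - 10*x + 9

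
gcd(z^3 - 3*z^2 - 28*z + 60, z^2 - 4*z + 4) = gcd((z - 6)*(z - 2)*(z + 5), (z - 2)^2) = z - 2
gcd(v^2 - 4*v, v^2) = v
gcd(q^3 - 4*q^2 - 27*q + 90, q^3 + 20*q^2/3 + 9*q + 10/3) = q + 5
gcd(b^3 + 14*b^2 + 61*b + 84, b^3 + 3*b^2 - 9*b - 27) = b + 3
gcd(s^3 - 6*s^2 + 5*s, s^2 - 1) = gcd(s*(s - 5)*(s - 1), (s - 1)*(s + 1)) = s - 1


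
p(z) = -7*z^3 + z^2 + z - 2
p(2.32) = -81.71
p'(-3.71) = -295.47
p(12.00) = -11942.00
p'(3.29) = -219.73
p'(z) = -21*z^2 + 2*z + 1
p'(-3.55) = -270.75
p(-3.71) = 365.51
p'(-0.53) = -5.96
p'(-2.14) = -99.45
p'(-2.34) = -118.67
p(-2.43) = 101.92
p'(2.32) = -107.39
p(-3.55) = 320.22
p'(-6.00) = -767.00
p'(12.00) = -2999.00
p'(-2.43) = -127.86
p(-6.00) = 1540.00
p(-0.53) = -1.21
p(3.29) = -237.16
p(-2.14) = 69.04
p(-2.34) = 90.83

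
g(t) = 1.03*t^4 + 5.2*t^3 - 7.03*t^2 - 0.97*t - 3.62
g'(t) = 4.12*t^3 + 15.6*t^2 - 14.06*t - 0.97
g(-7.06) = 381.89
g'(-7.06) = -573.96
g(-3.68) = -165.50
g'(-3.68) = 56.71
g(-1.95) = -52.12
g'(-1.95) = 55.22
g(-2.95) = -117.43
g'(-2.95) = 70.50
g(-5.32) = -155.33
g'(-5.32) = -105.00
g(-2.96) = -118.13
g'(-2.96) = 70.48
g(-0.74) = -8.55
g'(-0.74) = 16.31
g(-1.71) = -39.71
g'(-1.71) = 48.09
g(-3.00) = -120.95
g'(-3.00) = 70.37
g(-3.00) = -120.95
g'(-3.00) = 70.37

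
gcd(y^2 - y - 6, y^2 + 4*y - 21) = y - 3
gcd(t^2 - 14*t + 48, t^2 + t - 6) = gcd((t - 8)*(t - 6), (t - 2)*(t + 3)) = 1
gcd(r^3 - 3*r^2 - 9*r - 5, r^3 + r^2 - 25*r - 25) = r^2 - 4*r - 5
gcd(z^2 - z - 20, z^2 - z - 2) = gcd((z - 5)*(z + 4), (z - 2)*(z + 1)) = 1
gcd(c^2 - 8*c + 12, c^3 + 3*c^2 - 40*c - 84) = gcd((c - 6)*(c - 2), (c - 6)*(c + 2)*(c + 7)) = c - 6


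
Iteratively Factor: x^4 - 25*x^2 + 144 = (x - 4)*(x^3 + 4*x^2 - 9*x - 36) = (x - 4)*(x + 4)*(x^2 - 9) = (x - 4)*(x - 3)*(x + 4)*(x + 3)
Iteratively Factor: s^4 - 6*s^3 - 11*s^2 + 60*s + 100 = (s + 2)*(s^3 - 8*s^2 + 5*s + 50) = (s - 5)*(s + 2)*(s^2 - 3*s - 10) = (s - 5)^2*(s + 2)*(s + 2)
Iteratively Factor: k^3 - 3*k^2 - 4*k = (k)*(k^2 - 3*k - 4) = k*(k - 4)*(k + 1)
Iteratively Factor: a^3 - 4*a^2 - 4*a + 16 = (a - 4)*(a^2 - 4) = (a - 4)*(a + 2)*(a - 2)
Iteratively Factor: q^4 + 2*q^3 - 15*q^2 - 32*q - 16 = (q - 4)*(q^3 + 6*q^2 + 9*q + 4) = (q - 4)*(q + 4)*(q^2 + 2*q + 1) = (q - 4)*(q + 1)*(q + 4)*(q + 1)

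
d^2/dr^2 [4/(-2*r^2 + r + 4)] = 8*(-4*r^2 + 2*r + (4*r - 1)^2 + 8)/(-2*r^2 + r + 4)^3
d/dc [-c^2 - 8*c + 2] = -2*c - 8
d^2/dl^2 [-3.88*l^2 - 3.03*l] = -7.76000000000000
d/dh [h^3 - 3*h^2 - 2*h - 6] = 3*h^2 - 6*h - 2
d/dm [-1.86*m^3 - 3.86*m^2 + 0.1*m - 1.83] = -5.58*m^2 - 7.72*m + 0.1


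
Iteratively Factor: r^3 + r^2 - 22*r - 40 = (r + 4)*(r^2 - 3*r - 10) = (r - 5)*(r + 4)*(r + 2)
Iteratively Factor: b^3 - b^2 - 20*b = (b + 4)*(b^2 - 5*b) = (b - 5)*(b + 4)*(b)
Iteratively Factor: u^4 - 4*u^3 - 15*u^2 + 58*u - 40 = (u - 5)*(u^3 + u^2 - 10*u + 8) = (u - 5)*(u + 4)*(u^2 - 3*u + 2) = (u - 5)*(u - 1)*(u + 4)*(u - 2)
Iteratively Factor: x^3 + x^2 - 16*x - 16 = (x + 1)*(x^2 - 16) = (x - 4)*(x + 1)*(x + 4)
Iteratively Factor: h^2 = (h)*(h)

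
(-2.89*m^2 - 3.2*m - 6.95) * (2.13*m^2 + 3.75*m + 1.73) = -6.1557*m^4 - 17.6535*m^3 - 31.8032*m^2 - 31.5985*m - 12.0235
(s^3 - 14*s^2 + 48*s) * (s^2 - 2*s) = s^5 - 16*s^4 + 76*s^3 - 96*s^2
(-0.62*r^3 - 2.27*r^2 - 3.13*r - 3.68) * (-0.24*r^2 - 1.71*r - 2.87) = 0.1488*r^5 + 1.605*r^4 + 6.4123*r^3 + 12.7504*r^2 + 15.2759*r + 10.5616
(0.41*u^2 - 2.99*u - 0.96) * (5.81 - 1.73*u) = -0.7093*u^3 + 7.5548*u^2 - 15.7111*u - 5.5776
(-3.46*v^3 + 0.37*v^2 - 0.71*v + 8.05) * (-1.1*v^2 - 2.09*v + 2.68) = 3.806*v^5 + 6.8244*v^4 - 9.2651*v^3 - 6.3795*v^2 - 18.7273*v + 21.574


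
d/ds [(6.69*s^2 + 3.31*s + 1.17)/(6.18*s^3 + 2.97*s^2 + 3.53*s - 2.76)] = (-41.3442*s^4 - 40.9116*s^3 - 7.9068*s^2 - 43.8786*s - 13.2657)/(38.1924*s^6 + 36.7092*s^5 + 52.4517*s^4 - 13.1454*s^3 - 3.9335*s^2 - 19.4856*s + 7.6176)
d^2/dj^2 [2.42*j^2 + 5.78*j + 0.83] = 4.84000000000000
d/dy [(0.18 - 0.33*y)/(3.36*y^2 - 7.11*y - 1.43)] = (1.1088*y^2 - 1.2096*y + 1.7517)/(11.2896*y^4 - 47.7792*y^3 + 40.9425*y^2 + 20.3346*y + 2.0449)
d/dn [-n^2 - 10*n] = -2*n - 10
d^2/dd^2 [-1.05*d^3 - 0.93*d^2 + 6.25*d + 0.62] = -6.3*d - 1.86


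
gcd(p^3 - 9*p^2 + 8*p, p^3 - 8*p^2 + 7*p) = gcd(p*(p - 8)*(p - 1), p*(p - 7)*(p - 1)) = p^2 - p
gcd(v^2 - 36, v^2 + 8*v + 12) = v + 6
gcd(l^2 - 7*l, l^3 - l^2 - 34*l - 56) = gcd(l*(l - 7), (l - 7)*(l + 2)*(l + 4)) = l - 7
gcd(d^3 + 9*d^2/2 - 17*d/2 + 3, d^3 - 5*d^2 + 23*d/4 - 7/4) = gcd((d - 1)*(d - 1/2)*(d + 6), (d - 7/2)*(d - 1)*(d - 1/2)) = d^2 - 3*d/2 + 1/2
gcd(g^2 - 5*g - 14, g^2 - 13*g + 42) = g - 7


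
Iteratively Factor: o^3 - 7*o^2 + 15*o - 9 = (o - 3)*(o^2 - 4*o + 3) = (o - 3)^2*(o - 1)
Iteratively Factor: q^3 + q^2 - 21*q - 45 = (q + 3)*(q^2 - 2*q - 15) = (q - 5)*(q + 3)*(q + 3)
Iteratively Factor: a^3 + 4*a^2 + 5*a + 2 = (a + 2)*(a^2 + 2*a + 1) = (a + 1)*(a + 2)*(a + 1)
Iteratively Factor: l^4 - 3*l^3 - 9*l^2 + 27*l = (l - 3)*(l^3 - 9*l) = (l - 3)^2*(l^2 + 3*l) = l*(l - 3)^2*(l + 3)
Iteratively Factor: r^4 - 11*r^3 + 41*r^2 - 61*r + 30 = (r - 2)*(r^3 - 9*r^2 + 23*r - 15) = (r - 3)*(r - 2)*(r^2 - 6*r + 5) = (r - 5)*(r - 3)*(r - 2)*(r - 1)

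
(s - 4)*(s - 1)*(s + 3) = s^3 - 2*s^2 - 11*s + 12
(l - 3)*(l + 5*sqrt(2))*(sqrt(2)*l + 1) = sqrt(2)*l^3 - 3*sqrt(2)*l^2 + 11*l^2 - 33*l + 5*sqrt(2)*l - 15*sqrt(2)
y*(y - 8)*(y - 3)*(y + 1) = y^4 - 10*y^3 + 13*y^2 + 24*y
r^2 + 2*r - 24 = (r - 4)*(r + 6)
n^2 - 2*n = n*(n - 2)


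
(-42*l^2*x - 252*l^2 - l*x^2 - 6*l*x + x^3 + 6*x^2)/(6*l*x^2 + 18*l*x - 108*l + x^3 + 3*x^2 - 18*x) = (-7*l + x)/(x - 3)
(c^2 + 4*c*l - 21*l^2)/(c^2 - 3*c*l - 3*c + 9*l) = (c + 7*l)/(c - 3)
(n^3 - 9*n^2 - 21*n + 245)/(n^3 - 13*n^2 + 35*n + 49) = (n + 5)/(n + 1)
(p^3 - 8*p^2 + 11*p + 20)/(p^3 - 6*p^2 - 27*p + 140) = (p^2 - 4*p - 5)/(p^2 - 2*p - 35)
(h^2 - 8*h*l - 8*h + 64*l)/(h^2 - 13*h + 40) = (h - 8*l)/(h - 5)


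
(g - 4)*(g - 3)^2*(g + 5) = g^4 - 5*g^3 - 17*g^2 + 129*g - 180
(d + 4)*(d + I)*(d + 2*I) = d^3 + 4*d^2 + 3*I*d^2 - 2*d + 12*I*d - 8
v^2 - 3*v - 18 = (v - 6)*(v + 3)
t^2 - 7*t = t*(t - 7)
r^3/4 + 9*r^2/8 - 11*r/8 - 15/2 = (r/4 + 1)*(r - 5/2)*(r + 3)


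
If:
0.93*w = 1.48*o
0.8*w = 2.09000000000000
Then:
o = 1.64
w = 2.61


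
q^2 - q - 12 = (q - 4)*(q + 3)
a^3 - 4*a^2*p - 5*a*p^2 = a*(a - 5*p)*(a + p)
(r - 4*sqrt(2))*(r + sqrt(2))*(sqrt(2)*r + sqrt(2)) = sqrt(2)*r^3 - 6*r^2 + sqrt(2)*r^2 - 8*sqrt(2)*r - 6*r - 8*sqrt(2)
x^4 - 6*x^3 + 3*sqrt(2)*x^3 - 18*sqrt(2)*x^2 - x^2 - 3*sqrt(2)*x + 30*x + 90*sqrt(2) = (x - 5)*(x - 3)*(x + 2)*(x + 3*sqrt(2))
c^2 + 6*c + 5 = (c + 1)*(c + 5)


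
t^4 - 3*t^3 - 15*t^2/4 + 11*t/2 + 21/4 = (t - 7/2)*(t - 3/2)*(t + 1)^2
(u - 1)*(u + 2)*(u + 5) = u^3 + 6*u^2 + 3*u - 10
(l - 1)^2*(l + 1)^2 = l^4 - 2*l^2 + 1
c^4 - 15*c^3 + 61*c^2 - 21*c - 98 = (c - 7)^2*(c - 2)*(c + 1)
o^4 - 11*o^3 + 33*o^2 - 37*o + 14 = (o - 7)*(o - 2)*(o - 1)^2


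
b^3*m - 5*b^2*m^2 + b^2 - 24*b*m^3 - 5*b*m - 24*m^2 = (b - 8*m)*(b + 3*m)*(b*m + 1)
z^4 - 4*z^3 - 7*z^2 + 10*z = z*(z - 5)*(z - 1)*(z + 2)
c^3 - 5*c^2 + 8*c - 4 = (c - 2)^2*(c - 1)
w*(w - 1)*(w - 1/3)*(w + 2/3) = w^4 - 2*w^3/3 - 5*w^2/9 + 2*w/9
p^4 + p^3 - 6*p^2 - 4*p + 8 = (p - 2)*(p - 1)*(p + 2)^2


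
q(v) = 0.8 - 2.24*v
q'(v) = -2.24000000000000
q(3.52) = -7.08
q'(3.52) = -2.24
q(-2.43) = 6.24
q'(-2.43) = -2.24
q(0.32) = 0.08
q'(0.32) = -2.24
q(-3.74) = 9.18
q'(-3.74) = -2.24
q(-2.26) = 5.86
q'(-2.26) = -2.24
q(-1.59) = 4.36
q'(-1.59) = -2.24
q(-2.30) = 5.95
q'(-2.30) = -2.24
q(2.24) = -4.22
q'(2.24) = -2.24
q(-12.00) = 27.68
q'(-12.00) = -2.24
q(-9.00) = 20.96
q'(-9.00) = -2.24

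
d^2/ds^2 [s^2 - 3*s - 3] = 2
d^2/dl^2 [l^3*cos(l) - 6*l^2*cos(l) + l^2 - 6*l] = -l^3*cos(l) + 6*sqrt(2)*l^2*cos(l + pi/4) + 24*l*sin(l) + 6*l*cos(l) - 12*cos(l) + 2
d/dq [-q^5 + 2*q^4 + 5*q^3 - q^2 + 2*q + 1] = -5*q^4 + 8*q^3 + 15*q^2 - 2*q + 2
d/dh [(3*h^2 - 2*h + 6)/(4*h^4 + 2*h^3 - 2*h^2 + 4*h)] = (-12*h^5 + 9*h^4 - 44*h^3 - 14*h^2 + 12*h - 12)/(2*h^2*(4*h^6 + 4*h^5 - 3*h^4 + 6*h^3 + 5*h^2 - 4*h + 4))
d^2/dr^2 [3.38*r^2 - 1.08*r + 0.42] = 6.76000000000000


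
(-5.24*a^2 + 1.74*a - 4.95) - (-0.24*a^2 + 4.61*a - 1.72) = -5.0*a^2 - 2.87*a - 3.23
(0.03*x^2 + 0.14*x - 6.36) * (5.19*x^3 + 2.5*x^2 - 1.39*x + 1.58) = 0.1557*x^5 + 0.8016*x^4 - 32.7001*x^3 - 16.0472*x^2 + 9.0616*x - 10.0488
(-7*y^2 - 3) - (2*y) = -7*y^2 - 2*y - 3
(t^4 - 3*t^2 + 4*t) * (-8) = -8*t^4 + 24*t^2 - 32*t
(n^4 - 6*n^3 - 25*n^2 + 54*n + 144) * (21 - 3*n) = -3*n^5 + 39*n^4 - 51*n^3 - 687*n^2 + 702*n + 3024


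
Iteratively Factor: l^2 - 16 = (l + 4)*(l - 4)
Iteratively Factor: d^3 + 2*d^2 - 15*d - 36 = (d + 3)*(d^2 - d - 12) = (d - 4)*(d + 3)*(d + 3)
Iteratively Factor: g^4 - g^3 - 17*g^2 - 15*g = (g)*(g^3 - g^2 - 17*g - 15) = g*(g + 3)*(g^2 - 4*g - 5) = g*(g + 1)*(g + 3)*(g - 5)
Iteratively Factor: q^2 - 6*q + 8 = (q - 2)*(q - 4)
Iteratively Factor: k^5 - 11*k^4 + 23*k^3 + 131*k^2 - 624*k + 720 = (k - 3)*(k^4 - 8*k^3 - k^2 + 128*k - 240) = (k - 3)^2*(k^3 - 5*k^2 - 16*k + 80) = (k - 3)^2*(k + 4)*(k^2 - 9*k + 20) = (k - 4)*(k - 3)^2*(k + 4)*(k - 5)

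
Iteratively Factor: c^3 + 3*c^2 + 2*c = (c + 1)*(c^2 + 2*c) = (c + 1)*(c + 2)*(c)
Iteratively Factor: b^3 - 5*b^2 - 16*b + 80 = (b - 5)*(b^2 - 16) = (b - 5)*(b + 4)*(b - 4)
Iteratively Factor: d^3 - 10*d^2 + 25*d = (d - 5)*(d^2 - 5*d) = d*(d - 5)*(d - 5)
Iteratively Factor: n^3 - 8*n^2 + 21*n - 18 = (n - 3)*(n^2 - 5*n + 6) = (n - 3)^2*(n - 2)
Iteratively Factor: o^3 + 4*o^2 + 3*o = (o + 1)*(o^2 + 3*o) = o*(o + 1)*(o + 3)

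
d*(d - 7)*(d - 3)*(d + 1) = d^4 - 9*d^3 + 11*d^2 + 21*d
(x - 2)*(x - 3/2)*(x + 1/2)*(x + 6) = x^4 + 3*x^3 - 67*x^2/4 + 9*x + 9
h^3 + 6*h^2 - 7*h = h*(h - 1)*(h + 7)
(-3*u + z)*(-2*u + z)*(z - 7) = 6*u^2*z - 42*u^2 - 5*u*z^2 + 35*u*z + z^3 - 7*z^2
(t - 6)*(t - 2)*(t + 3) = t^3 - 5*t^2 - 12*t + 36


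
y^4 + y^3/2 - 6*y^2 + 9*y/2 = y*(y - 3/2)*(y - 1)*(y + 3)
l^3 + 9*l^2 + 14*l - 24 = (l - 1)*(l + 4)*(l + 6)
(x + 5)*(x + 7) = x^2 + 12*x + 35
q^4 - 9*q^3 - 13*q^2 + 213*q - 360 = (q - 8)*(q - 3)^2*(q + 5)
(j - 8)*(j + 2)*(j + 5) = j^3 - j^2 - 46*j - 80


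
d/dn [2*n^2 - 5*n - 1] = 4*n - 5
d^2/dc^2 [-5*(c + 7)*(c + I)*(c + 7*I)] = -30*c - 70 - 80*I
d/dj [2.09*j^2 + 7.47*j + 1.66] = 4.18*j + 7.47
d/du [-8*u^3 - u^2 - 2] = 2*u*(-12*u - 1)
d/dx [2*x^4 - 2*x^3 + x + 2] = 8*x^3 - 6*x^2 + 1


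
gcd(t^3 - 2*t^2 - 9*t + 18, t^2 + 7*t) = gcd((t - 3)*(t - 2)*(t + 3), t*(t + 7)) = 1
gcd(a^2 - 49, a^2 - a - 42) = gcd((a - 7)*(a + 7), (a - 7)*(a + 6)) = a - 7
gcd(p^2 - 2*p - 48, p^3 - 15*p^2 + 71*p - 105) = 1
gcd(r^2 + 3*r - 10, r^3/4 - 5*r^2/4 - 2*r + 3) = 1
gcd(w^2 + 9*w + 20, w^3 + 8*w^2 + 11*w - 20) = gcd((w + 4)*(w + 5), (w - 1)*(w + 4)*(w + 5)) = w^2 + 9*w + 20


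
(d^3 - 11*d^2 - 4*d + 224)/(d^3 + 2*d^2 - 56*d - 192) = (d - 7)/(d + 6)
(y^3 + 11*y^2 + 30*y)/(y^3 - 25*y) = (y + 6)/(y - 5)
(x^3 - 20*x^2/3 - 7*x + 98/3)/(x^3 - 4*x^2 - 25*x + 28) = (3*x^2 + x - 14)/(3*(x^2 + 3*x - 4))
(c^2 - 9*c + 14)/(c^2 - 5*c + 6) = (c - 7)/(c - 3)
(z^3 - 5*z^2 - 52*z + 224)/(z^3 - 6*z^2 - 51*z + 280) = (z - 4)/(z - 5)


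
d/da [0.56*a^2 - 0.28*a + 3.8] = 1.12*a - 0.28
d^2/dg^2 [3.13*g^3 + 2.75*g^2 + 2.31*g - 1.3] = 18.78*g + 5.5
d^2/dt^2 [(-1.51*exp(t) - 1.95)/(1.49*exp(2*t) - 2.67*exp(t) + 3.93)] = (-3.352351*exp(4*t) - 23.324013*exp(3*t) + 76.325697*exp(2*t) + 15.928524*exp(t) - 43.783344)*exp(t)/(3.307949*exp(6*t) - 17.783001*exp(5*t) + 58.041162*exp(4*t) - 112.842477*exp(3*t) + 153.088434*exp(2*t) - 123.713649*exp(t) + 60.698457)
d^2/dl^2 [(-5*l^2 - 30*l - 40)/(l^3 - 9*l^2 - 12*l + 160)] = 10*(-l^3 - 6*l^2 + 198*l - 778)/(l^6 - 39*l^5 + 627*l^4 - 5317*l^3 + 25080*l^2 - 62400*l + 64000)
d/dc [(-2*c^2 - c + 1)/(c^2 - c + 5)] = (3*c^2 - 22*c - 4)/(c^4 - 2*c^3 + 11*c^2 - 10*c + 25)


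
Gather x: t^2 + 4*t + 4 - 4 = t^2 + 4*t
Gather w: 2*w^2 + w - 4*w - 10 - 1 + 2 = 2*w^2 - 3*w - 9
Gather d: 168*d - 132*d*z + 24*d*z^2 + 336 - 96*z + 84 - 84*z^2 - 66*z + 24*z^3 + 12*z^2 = d*(24*z^2 - 132*z + 168) + 24*z^3 - 72*z^2 - 162*z + 420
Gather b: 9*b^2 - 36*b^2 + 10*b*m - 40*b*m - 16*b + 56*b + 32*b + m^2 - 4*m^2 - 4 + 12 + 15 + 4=-27*b^2 + b*(72 - 30*m) - 3*m^2 + 27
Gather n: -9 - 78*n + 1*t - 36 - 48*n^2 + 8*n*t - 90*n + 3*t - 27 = -48*n^2 + n*(8*t - 168) + 4*t - 72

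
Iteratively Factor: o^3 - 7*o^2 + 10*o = (o - 2)*(o^2 - 5*o) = (o - 5)*(o - 2)*(o)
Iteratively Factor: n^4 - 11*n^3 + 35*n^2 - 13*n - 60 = (n - 4)*(n^3 - 7*n^2 + 7*n + 15) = (n - 5)*(n - 4)*(n^2 - 2*n - 3) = (n - 5)*(n - 4)*(n - 3)*(n + 1)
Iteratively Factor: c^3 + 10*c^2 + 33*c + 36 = (c + 4)*(c^2 + 6*c + 9) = (c + 3)*(c + 4)*(c + 3)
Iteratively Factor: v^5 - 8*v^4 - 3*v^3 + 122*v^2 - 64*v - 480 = (v + 2)*(v^4 - 10*v^3 + 17*v^2 + 88*v - 240) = (v + 2)*(v + 3)*(v^3 - 13*v^2 + 56*v - 80) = (v - 4)*(v + 2)*(v + 3)*(v^2 - 9*v + 20) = (v - 4)^2*(v + 2)*(v + 3)*(v - 5)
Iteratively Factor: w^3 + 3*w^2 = (w)*(w^2 + 3*w) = w^2*(w + 3)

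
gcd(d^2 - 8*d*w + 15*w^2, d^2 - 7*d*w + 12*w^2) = -d + 3*w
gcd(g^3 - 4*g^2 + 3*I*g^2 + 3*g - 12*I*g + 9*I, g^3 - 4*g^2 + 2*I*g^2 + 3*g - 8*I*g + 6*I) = g^2 - 4*g + 3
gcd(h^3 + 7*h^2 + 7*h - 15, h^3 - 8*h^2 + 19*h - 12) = h - 1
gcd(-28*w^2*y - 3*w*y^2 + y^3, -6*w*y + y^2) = y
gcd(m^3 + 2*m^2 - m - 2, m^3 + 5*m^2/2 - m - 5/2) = m^2 - 1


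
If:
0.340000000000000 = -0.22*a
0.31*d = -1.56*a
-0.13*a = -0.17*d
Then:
No Solution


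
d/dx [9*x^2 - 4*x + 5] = 18*x - 4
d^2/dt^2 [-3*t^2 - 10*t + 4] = -6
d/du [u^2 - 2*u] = 2*u - 2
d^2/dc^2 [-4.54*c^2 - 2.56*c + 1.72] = -9.08000000000000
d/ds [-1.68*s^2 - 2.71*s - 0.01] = -3.36*s - 2.71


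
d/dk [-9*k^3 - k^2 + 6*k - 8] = -27*k^2 - 2*k + 6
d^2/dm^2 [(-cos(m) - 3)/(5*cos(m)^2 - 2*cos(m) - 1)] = 10*(-45*(1 - cos(2*m))^2*cos(m) - 62*(1 - cos(2*m))^2 - 40*cos(m) - 96*cos(2*m) - 18*cos(3*m) + 10*cos(5*m) + 192)/(4*cos(m) - 5*cos(2*m) - 3)^3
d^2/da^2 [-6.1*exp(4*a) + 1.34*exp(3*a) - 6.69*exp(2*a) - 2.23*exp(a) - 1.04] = (-97.6*exp(3*a) + 12.06*exp(2*a) - 26.76*exp(a) - 2.23)*exp(a)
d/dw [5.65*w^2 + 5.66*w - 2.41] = 11.3*w + 5.66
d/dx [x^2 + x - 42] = 2*x + 1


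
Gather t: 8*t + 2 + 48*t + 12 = 56*t + 14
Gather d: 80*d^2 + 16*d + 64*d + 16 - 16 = 80*d^2 + 80*d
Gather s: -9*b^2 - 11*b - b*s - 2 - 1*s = -9*b^2 - 11*b + s*(-b - 1) - 2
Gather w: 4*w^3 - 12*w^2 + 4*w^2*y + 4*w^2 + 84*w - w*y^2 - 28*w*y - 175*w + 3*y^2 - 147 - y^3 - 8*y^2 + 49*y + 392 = 4*w^3 + w^2*(4*y - 8) + w*(-y^2 - 28*y - 91) - y^3 - 5*y^2 + 49*y + 245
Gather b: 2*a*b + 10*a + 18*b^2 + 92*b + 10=10*a + 18*b^2 + b*(2*a + 92) + 10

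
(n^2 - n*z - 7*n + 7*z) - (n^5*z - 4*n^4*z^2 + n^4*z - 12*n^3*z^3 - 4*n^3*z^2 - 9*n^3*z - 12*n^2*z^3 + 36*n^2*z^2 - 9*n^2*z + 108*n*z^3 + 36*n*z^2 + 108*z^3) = -n^5*z + 4*n^4*z^2 - n^4*z + 12*n^3*z^3 + 4*n^3*z^2 + 9*n^3*z + 12*n^2*z^3 - 36*n^2*z^2 + 9*n^2*z + n^2 - 108*n*z^3 - 36*n*z^2 - n*z - 7*n - 108*z^3 + 7*z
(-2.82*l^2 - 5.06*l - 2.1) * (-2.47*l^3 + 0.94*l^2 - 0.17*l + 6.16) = 6.9654*l^5 + 9.8474*l^4 + 0.910000000000001*l^3 - 18.485*l^2 - 30.8126*l - 12.936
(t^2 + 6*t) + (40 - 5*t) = t^2 + t + 40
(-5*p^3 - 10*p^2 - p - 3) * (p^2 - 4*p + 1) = -5*p^5 + 10*p^4 + 34*p^3 - 9*p^2 + 11*p - 3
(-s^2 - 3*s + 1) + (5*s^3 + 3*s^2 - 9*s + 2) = 5*s^3 + 2*s^2 - 12*s + 3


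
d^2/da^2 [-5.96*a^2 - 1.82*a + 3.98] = -11.9200000000000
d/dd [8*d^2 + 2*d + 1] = 16*d + 2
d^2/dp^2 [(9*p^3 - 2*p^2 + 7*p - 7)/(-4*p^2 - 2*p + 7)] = 2*(-416*p^3 + 882*p^2 - 1743*p + 224)/(64*p^6 + 96*p^5 - 288*p^4 - 328*p^3 + 504*p^2 + 294*p - 343)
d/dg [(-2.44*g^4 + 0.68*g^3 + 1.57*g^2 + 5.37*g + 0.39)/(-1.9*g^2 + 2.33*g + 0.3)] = (9.272*g^5 - 18.3476*g^4 + 0.2408*g^3 + 14.4731*g^2 + 2.424*g + 0.7023)/(3.61*g^4 - 8.854*g^3 + 4.2889*g^2 + 1.398*g + 0.09)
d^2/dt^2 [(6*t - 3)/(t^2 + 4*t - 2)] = 6*(4*(t + 2)^2*(2*t - 1) - (6*t + 7)*(t^2 + 4*t - 2))/(t^2 + 4*t - 2)^3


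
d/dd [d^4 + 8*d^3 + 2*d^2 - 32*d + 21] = 4*d^3 + 24*d^2 + 4*d - 32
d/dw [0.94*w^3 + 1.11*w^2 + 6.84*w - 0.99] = 2.82*w^2 + 2.22*w + 6.84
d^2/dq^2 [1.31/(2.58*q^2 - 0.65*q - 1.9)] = (17.439768*q^2 - 4.39374*q - 1.31*(5.16*q - 0.65)*(10.32*q - 1.3) - 12.84324)/(-2.58*q^2 + 0.65*q + 1.9)^3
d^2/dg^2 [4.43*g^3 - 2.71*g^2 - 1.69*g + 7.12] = 26.58*g - 5.42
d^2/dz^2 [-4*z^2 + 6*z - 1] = -8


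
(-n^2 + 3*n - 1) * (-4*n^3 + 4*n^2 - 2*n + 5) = 4*n^5 - 16*n^4 + 18*n^3 - 15*n^2 + 17*n - 5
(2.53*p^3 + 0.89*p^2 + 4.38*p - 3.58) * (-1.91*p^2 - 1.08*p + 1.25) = -4.8323*p^5 - 4.4323*p^4 - 6.1645*p^3 + 3.2199*p^2 + 9.3414*p - 4.475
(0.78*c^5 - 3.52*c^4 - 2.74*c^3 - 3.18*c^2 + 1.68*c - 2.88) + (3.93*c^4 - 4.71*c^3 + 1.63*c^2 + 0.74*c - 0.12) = 0.78*c^5 + 0.41*c^4 - 7.45*c^3 - 1.55*c^2 + 2.42*c - 3.0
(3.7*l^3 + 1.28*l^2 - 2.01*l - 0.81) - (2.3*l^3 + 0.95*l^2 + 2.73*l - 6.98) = 1.4*l^3 + 0.33*l^2 - 4.74*l + 6.17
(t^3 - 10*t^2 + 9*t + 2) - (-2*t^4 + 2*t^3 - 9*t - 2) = 2*t^4 - t^3 - 10*t^2 + 18*t + 4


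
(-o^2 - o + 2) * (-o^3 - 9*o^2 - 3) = o^5 + 10*o^4 + 7*o^3 - 15*o^2 + 3*o - 6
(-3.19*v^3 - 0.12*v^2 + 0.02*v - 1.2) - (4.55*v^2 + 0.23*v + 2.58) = -3.19*v^3 - 4.67*v^2 - 0.21*v - 3.78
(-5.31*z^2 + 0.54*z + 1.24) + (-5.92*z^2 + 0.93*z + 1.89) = -11.23*z^2 + 1.47*z + 3.13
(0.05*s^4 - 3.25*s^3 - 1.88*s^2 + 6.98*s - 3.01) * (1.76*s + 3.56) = 0.088*s^5 - 5.542*s^4 - 14.8788*s^3 + 5.592*s^2 + 19.5512*s - 10.7156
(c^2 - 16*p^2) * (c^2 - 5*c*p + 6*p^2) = c^4 - 5*c^3*p - 10*c^2*p^2 + 80*c*p^3 - 96*p^4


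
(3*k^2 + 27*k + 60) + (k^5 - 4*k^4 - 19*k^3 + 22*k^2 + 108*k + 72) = k^5 - 4*k^4 - 19*k^3 + 25*k^2 + 135*k + 132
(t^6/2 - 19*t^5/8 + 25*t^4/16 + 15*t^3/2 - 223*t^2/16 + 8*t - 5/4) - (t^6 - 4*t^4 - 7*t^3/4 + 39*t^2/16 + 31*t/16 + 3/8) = -t^6/2 - 19*t^5/8 + 89*t^4/16 + 37*t^3/4 - 131*t^2/8 + 97*t/16 - 13/8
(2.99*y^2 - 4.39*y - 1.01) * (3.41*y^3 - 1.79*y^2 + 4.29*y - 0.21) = 10.1959*y^5 - 20.322*y^4 + 17.2411*y^3 - 17.6531*y^2 - 3.411*y + 0.2121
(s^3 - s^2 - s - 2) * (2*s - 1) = 2*s^4 - 3*s^3 - s^2 - 3*s + 2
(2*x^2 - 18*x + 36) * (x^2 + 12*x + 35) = 2*x^4 + 6*x^3 - 110*x^2 - 198*x + 1260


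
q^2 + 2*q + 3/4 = (q + 1/2)*(q + 3/2)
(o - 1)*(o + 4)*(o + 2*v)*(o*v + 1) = o^4*v + 2*o^3*v^2 + 3*o^3*v + o^3 + 6*o^2*v^2 - 2*o^2*v + 3*o^2 - 8*o*v^2 + 6*o*v - 4*o - 8*v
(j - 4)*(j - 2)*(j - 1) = j^3 - 7*j^2 + 14*j - 8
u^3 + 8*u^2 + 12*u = u*(u + 2)*(u + 6)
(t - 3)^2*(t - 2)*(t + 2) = t^4 - 6*t^3 + 5*t^2 + 24*t - 36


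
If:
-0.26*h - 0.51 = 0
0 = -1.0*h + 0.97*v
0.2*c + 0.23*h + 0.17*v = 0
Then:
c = 3.97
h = -1.96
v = -2.02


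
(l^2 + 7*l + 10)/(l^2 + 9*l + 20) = (l + 2)/(l + 4)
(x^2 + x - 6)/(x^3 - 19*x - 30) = (x - 2)/(x^2 - 3*x - 10)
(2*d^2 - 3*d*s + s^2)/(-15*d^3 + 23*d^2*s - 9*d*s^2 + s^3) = (-2*d + s)/(15*d^2 - 8*d*s + s^2)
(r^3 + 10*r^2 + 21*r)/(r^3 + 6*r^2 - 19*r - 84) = r/(r - 4)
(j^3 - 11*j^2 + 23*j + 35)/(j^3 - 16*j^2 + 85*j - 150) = (j^2 - 6*j - 7)/(j^2 - 11*j + 30)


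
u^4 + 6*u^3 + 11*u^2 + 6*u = u*(u + 1)*(u + 2)*(u + 3)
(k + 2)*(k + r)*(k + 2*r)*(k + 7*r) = k^4 + 10*k^3*r + 2*k^3 + 23*k^2*r^2 + 20*k^2*r + 14*k*r^3 + 46*k*r^2 + 28*r^3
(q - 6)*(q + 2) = q^2 - 4*q - 12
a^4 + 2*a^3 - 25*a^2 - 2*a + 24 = (a - 4)*(a - 1)*(a + 1)*(a + 6)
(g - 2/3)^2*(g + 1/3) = g^3 - g^2 + 4/27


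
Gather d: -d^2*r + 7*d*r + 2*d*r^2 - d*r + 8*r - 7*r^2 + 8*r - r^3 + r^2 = -d^2*r + d*(2*r^2 + 6*r) - r^3 - 6*r^2 + 16*r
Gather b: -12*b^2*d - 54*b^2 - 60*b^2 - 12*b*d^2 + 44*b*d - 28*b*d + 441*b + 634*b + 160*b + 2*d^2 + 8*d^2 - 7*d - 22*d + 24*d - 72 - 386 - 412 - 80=b^2*(-12*d - 114) + b*(-12*d^2 + 16*d + 1235) + 10*d^2 - 5*d - 950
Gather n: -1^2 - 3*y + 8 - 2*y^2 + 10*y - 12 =-2*y^2 + 7*y - 5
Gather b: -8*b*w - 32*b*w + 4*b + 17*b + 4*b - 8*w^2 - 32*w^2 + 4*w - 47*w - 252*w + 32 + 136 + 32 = b*(25 - 40*w) - 40*w^2 - 295*w + 200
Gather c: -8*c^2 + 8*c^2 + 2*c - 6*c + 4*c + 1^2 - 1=0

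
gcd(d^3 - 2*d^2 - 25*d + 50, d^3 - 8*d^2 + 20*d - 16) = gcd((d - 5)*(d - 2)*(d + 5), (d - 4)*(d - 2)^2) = d - 2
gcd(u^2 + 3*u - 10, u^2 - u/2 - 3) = u - 2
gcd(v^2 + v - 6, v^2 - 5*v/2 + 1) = v - 2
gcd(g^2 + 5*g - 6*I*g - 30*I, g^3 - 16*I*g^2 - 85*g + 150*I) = g - 6*I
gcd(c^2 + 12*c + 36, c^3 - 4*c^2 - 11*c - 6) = 1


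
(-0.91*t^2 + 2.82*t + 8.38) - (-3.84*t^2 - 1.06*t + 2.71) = 2.93*t^2 + 3.88*t + 5.67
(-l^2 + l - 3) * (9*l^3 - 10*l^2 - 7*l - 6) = -9*l^5 + 19*l^4 - 30*l^3 + 29*l^2 + 15*l + 18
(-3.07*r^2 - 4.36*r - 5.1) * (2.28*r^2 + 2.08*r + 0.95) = -6.9996*r^4 - 16.3264*r^3 - 23.6133*r^2 - 14.75*r - 4.845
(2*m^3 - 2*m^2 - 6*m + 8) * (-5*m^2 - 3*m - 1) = -10*m^5 + 4*m^4 + 34*m^3 - 20*m^2 - 18*m - 8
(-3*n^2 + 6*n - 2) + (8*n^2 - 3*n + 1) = 5*n^2 + 3*n - 1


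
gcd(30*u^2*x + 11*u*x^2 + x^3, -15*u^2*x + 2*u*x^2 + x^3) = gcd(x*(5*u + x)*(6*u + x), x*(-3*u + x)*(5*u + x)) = 5*u*x + x^2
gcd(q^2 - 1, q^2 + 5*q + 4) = q + 1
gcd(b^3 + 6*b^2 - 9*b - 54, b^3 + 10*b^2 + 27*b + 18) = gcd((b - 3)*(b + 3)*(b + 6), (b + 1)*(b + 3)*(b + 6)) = b^2 + 9*b + 18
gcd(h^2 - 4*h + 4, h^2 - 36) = 1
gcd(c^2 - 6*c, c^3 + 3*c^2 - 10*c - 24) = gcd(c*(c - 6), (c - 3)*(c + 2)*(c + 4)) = 1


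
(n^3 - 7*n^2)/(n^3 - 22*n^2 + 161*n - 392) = n^2/(n^2 - 15*n + 56)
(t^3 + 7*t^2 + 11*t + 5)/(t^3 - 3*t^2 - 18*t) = (t^3 + 7*t^2 + 11*t + 5)/(t*(t^2 - 3*t - 18))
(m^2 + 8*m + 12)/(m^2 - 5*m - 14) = (m + 6)/(m - 7)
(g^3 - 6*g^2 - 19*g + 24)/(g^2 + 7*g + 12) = (g^2 - 9*g + 8)/(g + 4)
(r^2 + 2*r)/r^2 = (r + 2)/r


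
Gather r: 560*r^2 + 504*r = 560*r^2 + 504*r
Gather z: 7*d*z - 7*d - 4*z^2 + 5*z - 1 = -7*d - 4*z^2 + z*(7*d + 5) - 1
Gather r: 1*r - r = 0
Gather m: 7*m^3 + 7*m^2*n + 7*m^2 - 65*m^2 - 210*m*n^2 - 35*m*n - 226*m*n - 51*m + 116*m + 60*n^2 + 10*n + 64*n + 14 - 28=7*m^3 + m^2*(7*n - 58) + m*(-210*n^2 - 261*n + 65) + 60*n^2 + 74*n - 14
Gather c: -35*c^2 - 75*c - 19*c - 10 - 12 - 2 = -35*c^2 - 94*c - 24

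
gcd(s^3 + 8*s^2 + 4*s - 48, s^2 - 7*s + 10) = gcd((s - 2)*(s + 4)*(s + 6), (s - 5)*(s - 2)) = s - 2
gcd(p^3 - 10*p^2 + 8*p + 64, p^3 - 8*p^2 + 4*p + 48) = p^2 - 2*p - 8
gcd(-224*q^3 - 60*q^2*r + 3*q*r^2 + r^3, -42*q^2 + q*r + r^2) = 7*q + r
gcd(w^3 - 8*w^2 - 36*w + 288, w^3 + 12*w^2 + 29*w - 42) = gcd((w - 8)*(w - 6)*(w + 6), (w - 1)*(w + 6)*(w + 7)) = w + 6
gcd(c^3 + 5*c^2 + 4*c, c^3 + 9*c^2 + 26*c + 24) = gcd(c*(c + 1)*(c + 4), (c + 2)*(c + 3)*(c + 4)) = c + 4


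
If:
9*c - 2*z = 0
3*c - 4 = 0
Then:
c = 4/3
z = 6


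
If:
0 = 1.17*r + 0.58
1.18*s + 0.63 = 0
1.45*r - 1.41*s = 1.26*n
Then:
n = 0.03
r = -0.50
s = -0.53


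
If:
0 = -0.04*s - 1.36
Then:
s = -34.00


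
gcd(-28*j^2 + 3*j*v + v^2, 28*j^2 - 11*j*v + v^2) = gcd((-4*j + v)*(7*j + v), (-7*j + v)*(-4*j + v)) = -4*j + v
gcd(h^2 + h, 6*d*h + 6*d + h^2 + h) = h + 1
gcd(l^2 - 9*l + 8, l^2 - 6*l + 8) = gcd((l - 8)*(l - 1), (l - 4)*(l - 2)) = 1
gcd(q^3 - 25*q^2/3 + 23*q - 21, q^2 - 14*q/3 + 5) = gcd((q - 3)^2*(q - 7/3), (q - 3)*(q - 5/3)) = q - 3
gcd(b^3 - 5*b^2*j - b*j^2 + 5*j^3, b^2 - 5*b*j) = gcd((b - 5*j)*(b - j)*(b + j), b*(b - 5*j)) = b - 5*j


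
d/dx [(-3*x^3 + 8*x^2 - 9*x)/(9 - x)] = (6*x^3 - 89*x^2 + 144*x - 81)/(x^2 - 18*x + 81)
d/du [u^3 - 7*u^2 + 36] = u*(3*u - 14)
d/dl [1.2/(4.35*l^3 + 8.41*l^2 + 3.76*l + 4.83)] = (-15.66*l^2 - 20.184*l - 4.512)/(4.35*l^3 + 8.41*l^2 + 3.76*l + 4.83)^2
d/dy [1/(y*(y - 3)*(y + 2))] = (-y*(y - 3) - y*(y + 2) - (y - 3)*(y + 2))/(y^2*(y - 3)^2*(y + 2)^2)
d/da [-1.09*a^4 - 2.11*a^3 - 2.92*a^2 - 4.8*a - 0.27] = -4.36*a^3 - 6.33*a^2 - 5.84*a - 4.8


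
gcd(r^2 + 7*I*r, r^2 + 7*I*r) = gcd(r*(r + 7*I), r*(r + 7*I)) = r^2 + 7*I*r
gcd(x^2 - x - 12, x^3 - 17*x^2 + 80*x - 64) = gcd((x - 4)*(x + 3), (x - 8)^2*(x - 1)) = 1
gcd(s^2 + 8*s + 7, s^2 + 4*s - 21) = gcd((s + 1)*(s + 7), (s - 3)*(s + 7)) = s + 7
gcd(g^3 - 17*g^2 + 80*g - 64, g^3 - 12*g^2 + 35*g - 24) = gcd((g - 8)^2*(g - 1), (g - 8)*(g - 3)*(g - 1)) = g^2 - 9*g + 8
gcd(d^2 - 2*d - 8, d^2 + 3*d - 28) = d - 4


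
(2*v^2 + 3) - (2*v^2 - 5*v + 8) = 5*v - 5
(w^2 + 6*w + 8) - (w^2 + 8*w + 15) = -2*w - 7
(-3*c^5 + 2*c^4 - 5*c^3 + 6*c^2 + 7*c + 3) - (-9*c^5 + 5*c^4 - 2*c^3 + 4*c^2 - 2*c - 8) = 6*c^5 - 3*c^4 - 3*c^3 + 2*c^2 + 9*c + 11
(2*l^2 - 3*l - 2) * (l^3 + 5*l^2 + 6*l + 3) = 2*l^5 + 7*l^4 - 5*l^3 - 22*l^2 - 21*l - 6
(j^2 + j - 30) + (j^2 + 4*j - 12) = 2*j^2 + 5*j - 42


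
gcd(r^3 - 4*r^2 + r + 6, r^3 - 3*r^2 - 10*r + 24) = r - 2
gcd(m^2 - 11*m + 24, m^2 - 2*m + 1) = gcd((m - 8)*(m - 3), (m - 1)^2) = 1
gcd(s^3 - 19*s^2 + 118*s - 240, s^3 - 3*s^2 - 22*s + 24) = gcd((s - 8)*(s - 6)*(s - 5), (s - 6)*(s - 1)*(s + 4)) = s - 6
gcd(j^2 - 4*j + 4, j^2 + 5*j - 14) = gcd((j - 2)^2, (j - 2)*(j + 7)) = j - 2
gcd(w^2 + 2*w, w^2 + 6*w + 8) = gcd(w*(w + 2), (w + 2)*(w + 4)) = w + 2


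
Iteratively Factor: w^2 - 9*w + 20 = (w - 4)*(w - 5)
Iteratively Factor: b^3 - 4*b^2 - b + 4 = (b + 1)*(b^2 - 5*b + 4) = (b - 1)*(b + 1)*(b - 4)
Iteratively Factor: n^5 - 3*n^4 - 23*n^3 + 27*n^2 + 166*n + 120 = (n - 5)*(n^4 + 2*n^3 - 13*n^2 - 38*n - 24) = (n - 5)*(n - 4)*(n^3 + 6*n^2 + 11*n + 6) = (n - 5)*(n - 4)*(n + 2)*(n^2 + 4*n + 3) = (n - 5)*(n - 4)*(n + 1)*(n + 2)*(n + 3)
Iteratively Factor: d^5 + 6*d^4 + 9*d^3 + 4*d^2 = (d + 1)*(d^4 + 5*d^3 + 4*d^2) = d*(d + 1)*(d^3 + 5*d^2 + 4*d) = d^2*(d + 1)*(d^2 + 5*d + 4) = d^2*(d + 1)*(d + 4)*(d + 1)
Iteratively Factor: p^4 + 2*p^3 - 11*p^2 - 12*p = (p)*(p^3 + 2*p^2 - 11*p - 12) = p*(p - 3)*(p^2 + 5*p + 4) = p*(p - 3)*(p + 4)*(p + 1)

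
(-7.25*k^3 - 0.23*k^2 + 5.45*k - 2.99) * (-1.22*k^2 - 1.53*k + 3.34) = 8.845*k^5 + 11.3731*k^4 - 30.5121*k^3 - 5.4589*k^2 + 22.7777*k - 9.9866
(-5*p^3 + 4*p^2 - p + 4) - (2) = -5*p^3 + 4*p^2 - p + 2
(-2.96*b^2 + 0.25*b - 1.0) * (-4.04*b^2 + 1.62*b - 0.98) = 11.9584*b^4 - 5.8052*b^3 + 7.3458*b^2 - 1.865*b + 0.98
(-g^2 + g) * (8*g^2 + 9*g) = -8*g^4 - g^3 + 9*g^2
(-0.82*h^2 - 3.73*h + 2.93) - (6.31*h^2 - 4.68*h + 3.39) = -7.13*h^2 + 0.95*h - 0.46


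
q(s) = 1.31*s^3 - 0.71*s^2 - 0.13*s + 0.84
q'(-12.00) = 582.83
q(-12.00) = -2363.52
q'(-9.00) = 330.98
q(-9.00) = -1010.49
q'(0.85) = 1.50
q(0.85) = 1.02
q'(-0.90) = 4.33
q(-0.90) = -0.57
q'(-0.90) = 4.33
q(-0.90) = -0.57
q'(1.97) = 12.32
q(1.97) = 7.84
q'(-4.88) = 100.39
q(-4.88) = -167.67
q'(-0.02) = -0.10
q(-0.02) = 0.84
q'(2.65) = 23.71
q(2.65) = 19.89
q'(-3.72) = 59.54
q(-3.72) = -75.94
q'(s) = 3.93*s^2 - 1.42*s - 0.13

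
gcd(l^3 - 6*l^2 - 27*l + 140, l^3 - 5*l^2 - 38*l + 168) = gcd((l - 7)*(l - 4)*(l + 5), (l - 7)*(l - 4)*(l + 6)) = l^2 - 11*l + 28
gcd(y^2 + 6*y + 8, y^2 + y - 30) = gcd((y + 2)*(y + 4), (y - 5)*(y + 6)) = 1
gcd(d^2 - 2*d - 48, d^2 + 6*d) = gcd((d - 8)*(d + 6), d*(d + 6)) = d + 6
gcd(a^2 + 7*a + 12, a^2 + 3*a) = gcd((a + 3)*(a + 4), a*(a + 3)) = a + 3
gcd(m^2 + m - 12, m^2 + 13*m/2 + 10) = m + 4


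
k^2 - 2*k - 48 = (k - 8)*(k + 6)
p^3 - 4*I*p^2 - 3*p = p*(p - 3*I)*(p - I)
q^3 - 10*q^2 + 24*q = q*(q - 6)*(q - 4)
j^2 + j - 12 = (j - 3)*(j + 4)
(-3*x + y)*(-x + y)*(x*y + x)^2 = 3*x^4*y^2 + 6*x^4*y + 3*x^4 - 4*x^3*y^3 - 8*x^3*y^2 - 4*x^3*y + x^2*y^4 + 2*x^2*y^3 + x^2*y^2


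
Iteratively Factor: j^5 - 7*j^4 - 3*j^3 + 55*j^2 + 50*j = (j)*(j^4 - 7*j^3 - 3*j^2 + 55*j + 50) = j*(j + 1)*(j^3 - 8*j^2 + 5*j + 50) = j*(j + 1)*(j + 2)*(j^2 - 10*j + 25) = j*(j - 5)*(j + 1)*(j + 2)*(j - 5)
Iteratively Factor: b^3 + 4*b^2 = (b)*(b^2 + 4*b) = b*(b + 4)*(b)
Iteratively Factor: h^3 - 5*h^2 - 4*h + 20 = (h - 2)*(h^2 - 3*h - 10) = (h - 5)*(h - 2)*(h + 2)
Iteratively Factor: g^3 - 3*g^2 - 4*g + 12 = (g - 2)*(g^2 - g - 6) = (g - 2)*(g + 2)*(g - 3)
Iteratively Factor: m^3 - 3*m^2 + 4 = (m - 2)*(m^2 - m - 2) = (m - 2)^2*(m + 1)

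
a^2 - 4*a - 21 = (a - 7)*(a + 3)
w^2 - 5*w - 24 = (w - 8)*(w + 3)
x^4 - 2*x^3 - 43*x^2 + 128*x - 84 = (x - 6)*(x - 2)*(x - 1)*(x + 7)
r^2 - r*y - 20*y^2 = (r - 5*y)*(r + 4*y)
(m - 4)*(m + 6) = m^2 + 2*m - 24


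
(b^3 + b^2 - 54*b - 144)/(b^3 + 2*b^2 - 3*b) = (b^2 - 2*b - 48)/(b*(b - 1))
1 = 1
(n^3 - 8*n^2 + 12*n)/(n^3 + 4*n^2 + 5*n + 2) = n*(n^2 - 8*n + 12)/(n^3 + 4*n^2 + 5*n + 2)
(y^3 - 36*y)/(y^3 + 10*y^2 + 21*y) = (y^2 - 36)/(y^2 + 10*y + 21)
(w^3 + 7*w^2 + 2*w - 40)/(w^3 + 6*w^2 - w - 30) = (w + 4)/(w + 3)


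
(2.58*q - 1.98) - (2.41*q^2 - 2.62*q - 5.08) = -2.41*q^2 + 5.2*q + 3.1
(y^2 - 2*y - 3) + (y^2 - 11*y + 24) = 2*y^2 - 13*y + 21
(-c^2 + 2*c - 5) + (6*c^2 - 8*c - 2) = 5*c^2 - 6*c - 7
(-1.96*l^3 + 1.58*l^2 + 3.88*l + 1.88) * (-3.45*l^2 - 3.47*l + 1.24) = 6.762*l^5 + 1.3502*l^4 - 21.299*l^3 - 17.9904*l^2 - 1.7124*l + 2.3312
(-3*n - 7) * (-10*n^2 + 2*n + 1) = 30*n^3 + 64*n^2 - 17*n - 7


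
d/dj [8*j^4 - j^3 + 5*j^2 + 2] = j*(32*j^2 - 3*j + 10)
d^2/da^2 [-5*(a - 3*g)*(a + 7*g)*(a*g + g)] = 10*g*(-3*a - 4*g - 1)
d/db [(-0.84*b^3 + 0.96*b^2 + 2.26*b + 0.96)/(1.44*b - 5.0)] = (-2.4192*b^3 + 13.9824*b^2 - 9.6*b - 12.6824)/(2.0736*b^2 - 14.4*b + 25.0)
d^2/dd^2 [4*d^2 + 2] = 8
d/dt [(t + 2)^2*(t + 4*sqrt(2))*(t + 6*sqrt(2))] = 4*t^3 + 12*t^2 + 30*sqrt(2)*t^2 + 104*t + 80*sqrt(2)*t + 40*sqrt(2) + 192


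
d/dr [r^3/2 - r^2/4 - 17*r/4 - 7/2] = 3*r^2/2 - r/2 - 17/4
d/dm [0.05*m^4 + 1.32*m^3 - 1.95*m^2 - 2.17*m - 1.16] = 0.2*m^3 + 3.96*m^2 - 3.9*m - 2.17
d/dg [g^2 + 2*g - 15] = 2*g + 2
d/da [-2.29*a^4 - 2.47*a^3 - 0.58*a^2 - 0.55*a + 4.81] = -9.16*a^3 - 7.41*a^2 - 1.16*a - 0.55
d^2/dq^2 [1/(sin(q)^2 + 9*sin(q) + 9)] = (-4*sin(q)^4 - 27*sin(q)^3 - 39*sin(q)^2 + 135*sin(q) + 144)/(sin(q)^2 + 9*sin(q) + 9)^3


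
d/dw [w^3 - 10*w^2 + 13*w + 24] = 3*w^2 - 20*w + 13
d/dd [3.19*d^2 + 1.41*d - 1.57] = 6.38*d + 1.41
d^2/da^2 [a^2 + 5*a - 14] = 2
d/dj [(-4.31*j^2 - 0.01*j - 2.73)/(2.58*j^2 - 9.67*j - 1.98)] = (41.7035*j^2 + 31.1544*j - 26.3793)/(6.6564*j^4 - 49.8972*j^3 + 83.2921*j^2 + 38.2932*j + 3.9204)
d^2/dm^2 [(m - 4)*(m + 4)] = 2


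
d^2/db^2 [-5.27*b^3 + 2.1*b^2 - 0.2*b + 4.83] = 4.2 - 31.62*b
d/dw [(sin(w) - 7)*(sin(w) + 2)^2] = 3*(sin(w) - 4)*(sin(w) + 2)*cos(w)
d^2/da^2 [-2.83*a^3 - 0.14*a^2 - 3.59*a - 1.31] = -16.98*a - 0.28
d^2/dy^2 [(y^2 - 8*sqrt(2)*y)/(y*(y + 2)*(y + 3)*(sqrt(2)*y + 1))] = 2*(6*y^5 - 93*sqrt(2)*y^4 + 30*y^4 - 635*sqrt(2)*y^3 - 89*y^3 - 1548*sqrt(2)*y^2 - 720*y^2 - 1650*sqrt(2)*y - 1218*y - 764*sqrt(2) - 510)/(2*sqrt(2)*y^9 + 6*y^8 + 30*sqrt(2)*y^8 + 90*y^7 + 189*sqrt(2)*y^7 + 559*y^6 + 655*sqrt(2)*y^6 + 1845*y^5 + 1395*sqrt(2)*y^5 + 1995*sqrt(2)*y^4 + 3441*y^4 + 2106*sqrt(2)*y^3 + 3545*y^3 + 1854*y^2 + 1620*sqrt(2)*y^2 + 540*y + 648*sqrt(2)*y + 216)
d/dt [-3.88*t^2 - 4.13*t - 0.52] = -7.76*t - 4.13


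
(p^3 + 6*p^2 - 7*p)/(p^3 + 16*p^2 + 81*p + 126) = p*(p - 1)/(p^2 + 9*p + 18)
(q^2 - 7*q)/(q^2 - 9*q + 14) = q/(q - 2)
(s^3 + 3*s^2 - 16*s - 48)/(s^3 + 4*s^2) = (s^2 - s - 12)/s^2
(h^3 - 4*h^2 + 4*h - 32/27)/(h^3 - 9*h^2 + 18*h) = (h^3 - 4*h^2 + 4*h - 32/27)/(h*(h^2 - 9*h + 18))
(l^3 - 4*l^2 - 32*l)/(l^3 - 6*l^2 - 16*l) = (l + 4)/(l + 2)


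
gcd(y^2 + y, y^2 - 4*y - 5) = y + 1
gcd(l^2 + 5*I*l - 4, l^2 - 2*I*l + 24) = l + 4*I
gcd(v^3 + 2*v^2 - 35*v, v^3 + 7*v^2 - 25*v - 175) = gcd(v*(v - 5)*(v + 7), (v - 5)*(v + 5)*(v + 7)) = v^2 + 2*v - 35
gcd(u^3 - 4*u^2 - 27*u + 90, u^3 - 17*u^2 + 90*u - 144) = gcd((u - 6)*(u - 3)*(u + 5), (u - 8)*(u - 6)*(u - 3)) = u^2 - 9*u + 18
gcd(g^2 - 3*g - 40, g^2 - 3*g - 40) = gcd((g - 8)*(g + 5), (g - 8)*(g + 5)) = g^2 - 3*g - 40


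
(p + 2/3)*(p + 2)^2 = p^3 + 14*p^2/3 + 20*p/3 + 8/3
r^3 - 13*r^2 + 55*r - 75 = (r - 5)^2*(r - 3)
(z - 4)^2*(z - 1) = z^3 - 9*z^2 + 24*z - 16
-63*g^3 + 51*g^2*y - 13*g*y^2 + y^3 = (-7*g + y)*(-3*g + y)^2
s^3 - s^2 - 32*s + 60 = (s - 5)*(s - 2)*(s + 6)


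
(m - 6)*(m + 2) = m^2 - 4*m - 12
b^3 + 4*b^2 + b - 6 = (b - 1)*(b + 2)*(b + 3)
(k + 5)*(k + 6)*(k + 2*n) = k^3 + 2*k^2*n + 11*k^2 + 22*k*n + 30*k + 60*n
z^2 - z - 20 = (z - 5)*(z + 4)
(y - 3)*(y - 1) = y^2 - 4*y + 3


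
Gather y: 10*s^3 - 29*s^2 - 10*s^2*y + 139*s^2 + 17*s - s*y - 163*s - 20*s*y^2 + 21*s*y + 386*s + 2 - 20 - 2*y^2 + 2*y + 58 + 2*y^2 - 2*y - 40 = 10*s^3 + 110*s^2 - 20*s*y^2 + 240*s + y*(-10*s^2 + 20*s)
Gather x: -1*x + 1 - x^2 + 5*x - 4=-x^2 + 4*x - 3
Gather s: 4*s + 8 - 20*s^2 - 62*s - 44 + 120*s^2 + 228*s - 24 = 100*s^2 + 170*s - 60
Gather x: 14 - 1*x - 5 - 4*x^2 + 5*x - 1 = -4*x^2 + 4*x + 8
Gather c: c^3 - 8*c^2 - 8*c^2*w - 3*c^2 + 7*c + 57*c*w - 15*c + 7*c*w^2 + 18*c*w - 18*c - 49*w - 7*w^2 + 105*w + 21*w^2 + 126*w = c^3 + c^2*(-8*w - 11) + c*(7*w^2 + 75*w - 26) + 14*w^2 + 182*w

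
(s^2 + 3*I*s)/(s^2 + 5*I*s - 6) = s/(s + 2*I)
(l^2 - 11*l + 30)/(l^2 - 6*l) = (l - 5)/l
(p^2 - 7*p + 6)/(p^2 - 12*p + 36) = (p - 1)/(p - 6)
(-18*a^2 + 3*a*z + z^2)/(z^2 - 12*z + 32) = (-18*a^2 + 3*a*z + z^2)/(z^2 - 12*z + 32)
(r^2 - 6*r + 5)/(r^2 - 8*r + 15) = (r - 1)/(r - 3)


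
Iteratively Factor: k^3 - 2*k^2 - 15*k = (k)*(k^2 - 2*k - 15) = k*(k + 3)*(k - 5)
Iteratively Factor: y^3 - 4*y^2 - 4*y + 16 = (y - 4)*(y^2 - 4) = (y - 4)*(y + 2)*(y - 2)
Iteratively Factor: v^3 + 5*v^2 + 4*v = (v)*(v^2 + 5*v + 4) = v*(v + 4)*(v + 1)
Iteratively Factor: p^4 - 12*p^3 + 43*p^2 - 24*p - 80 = (p - 5)*(p^3 - 7*p^2 + 8*p + 16) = (p - 5)*(p - 4)*(p^2 - 3*p - 4) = (p - 5)*(p - 4)*(p + 1)*(p - 4)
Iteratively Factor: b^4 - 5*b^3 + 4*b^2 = (b - 1)*(b^3 - 4*b^2) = b*(b - 1)*(b^2 - 4*b) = b^2*(b - 1)*(b - 4)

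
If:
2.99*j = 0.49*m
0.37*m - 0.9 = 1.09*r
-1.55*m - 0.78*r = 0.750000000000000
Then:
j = -0.01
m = -0.06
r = -0.85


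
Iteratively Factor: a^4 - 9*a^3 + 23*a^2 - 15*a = (a - 3)*(a^3 - 6*a^2 + 5*a) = a*(a - 3)*(a^2 - 6*a + 5) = a*(a - 3)*(a - 1)*(a - 5)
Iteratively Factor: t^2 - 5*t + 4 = (t - 1)*(t - 4)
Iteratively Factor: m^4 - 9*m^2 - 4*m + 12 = (m + 2)*(m^3 - 2*m^2 - 5*m + 6) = (m - 1)*(m + 2)*(m^2 - m - 6) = (m - 3)*(m - 1)*(m + 2)*(m + 2)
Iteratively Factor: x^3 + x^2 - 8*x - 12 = (x + 2)*(x^2 - x - 6) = (x - 3)*(x + 2)*(x + 2)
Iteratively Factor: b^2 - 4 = (b - 2)*(b + 2)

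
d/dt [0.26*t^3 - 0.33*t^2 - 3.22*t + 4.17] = 0.78*t^2 - 0.66*t - 3.22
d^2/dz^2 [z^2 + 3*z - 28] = 2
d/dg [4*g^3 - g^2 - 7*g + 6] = 12*g^2 - 2*g - 7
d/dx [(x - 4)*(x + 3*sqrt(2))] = 2*x - 4 + 3*sqrt(2)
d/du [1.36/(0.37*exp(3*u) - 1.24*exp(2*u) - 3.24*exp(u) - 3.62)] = (-1.5096*exp(2*u) + 3.3728*exp(u) + 4.4064)*exp(u)/(-0.37*exp(3*u) + 1.24*exp(2*u) + 3.24*exp(u) + 3.62)^2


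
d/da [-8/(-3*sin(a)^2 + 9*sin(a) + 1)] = 24*(3 - 2*sin(a))*cos(a)/(-3*sin(a)^2 + 9*sin(a) + 1)^2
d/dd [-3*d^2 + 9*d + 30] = 9 - 6*d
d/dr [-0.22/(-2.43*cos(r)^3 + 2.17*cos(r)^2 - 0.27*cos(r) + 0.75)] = (1.6038*cos(r)^2 - 0.9548*cos(r) + 0.0594)*sin(r)/(2.43*cos(r)^3 - 2.17*cos(r)^2 + 0.27*cos(r) - 0.75)^2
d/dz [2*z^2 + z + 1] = 4*z + 1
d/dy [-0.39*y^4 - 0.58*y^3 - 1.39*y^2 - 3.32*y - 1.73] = -1.56*y^3 - 1.74*y^2 - 2.78*y - 3.32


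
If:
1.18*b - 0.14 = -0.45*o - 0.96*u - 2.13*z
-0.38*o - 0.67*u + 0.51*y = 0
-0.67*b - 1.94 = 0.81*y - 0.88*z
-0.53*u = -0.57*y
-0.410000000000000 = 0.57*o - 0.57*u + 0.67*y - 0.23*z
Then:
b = -2.24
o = -0.35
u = 0.67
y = 0.63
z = 1.08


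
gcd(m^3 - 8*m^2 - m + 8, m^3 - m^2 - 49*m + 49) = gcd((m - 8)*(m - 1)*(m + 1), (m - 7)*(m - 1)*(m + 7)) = m - 1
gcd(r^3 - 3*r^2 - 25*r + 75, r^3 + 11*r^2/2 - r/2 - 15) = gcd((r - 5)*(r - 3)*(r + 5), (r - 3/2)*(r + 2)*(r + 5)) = r + 5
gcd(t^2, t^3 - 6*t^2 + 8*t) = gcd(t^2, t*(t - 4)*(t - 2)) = t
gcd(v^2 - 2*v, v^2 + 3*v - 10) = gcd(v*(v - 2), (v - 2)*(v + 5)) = v - 2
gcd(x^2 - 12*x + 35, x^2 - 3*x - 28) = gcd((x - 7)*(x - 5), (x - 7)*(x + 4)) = x - 7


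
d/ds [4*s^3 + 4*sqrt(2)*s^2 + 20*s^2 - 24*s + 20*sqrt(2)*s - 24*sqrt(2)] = 12*s^2 + 8*sqrt(2)*s + 40*s - 24 + 20*sqrt(2)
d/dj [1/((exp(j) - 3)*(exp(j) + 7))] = 2*(-exp(j) - 2)*exp(j)/(exp(4*j) + 8*exp(3*j) - 26*exp(2*j) - 168*exp(j) + 441)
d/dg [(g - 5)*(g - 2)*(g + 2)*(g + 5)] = 4*g^3 - 58*g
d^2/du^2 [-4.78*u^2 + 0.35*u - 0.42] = -9.56000000000000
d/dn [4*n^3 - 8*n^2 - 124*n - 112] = 12*n^2 - 16*n - 124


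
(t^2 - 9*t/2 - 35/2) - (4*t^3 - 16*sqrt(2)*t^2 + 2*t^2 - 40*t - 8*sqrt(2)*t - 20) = -4*t^3 - t^2 + 16*sqrt(2)*t^2 + 8*sqrt(2)*t + 71*t/2 + 5/2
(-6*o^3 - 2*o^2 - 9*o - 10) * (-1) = 6*o^3 + 2*o^2 + 9*o + 10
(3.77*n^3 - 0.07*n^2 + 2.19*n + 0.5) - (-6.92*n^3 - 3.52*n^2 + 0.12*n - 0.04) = 10.69*n^3 + 3.45*n^2 + 2.07*n + 0.54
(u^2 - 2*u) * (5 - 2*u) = -2*u^3 + 9*u^2 - 10*u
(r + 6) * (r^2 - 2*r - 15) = r^3 + 4*r^2 - 27*r - 90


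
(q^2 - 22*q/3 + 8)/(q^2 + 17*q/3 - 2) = (3*q^2 - 22*q + 24)/(3*q^2 + 17*q - 6)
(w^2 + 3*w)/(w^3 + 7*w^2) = (w + 3)/(w*(w + 7))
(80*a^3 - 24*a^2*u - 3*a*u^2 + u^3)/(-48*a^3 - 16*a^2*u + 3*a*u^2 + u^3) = (-20*a^2 + a*u + u^2)/(12*a^2 + 7*a*u + u^2)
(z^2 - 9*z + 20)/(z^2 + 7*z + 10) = (z^2 - 9*z + 20)/(z^2 + 7*z + 10)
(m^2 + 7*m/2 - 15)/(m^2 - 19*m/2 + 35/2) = (m + 6)/(m - 7)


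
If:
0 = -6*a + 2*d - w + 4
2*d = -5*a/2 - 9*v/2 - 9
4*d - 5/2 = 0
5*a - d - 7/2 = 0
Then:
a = 33/40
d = 5/8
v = -197/72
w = 3/10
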